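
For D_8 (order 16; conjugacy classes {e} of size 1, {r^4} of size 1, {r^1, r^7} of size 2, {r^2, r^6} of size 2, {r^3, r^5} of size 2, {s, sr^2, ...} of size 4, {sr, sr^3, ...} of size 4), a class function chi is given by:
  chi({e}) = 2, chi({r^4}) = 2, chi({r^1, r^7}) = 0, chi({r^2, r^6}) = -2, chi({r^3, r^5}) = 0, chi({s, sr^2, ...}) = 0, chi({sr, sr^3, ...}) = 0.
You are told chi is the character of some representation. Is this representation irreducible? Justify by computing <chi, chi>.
Irreducible: <chi, chi> = 1.

Reasoning: <chi, chi> = (1/|G|) sum_C |C| * |chi(C)|^2 = (1/16)[1*|2|^2 + 1*|2|^2 + 2*|0|^2 + 2*|-2|^2 + 2*|0|^2 + 4*|0|^2 + 4*|0|^2]
  = (1/16)[(4) + (4) + (0) + (8) + (0) + (0) + (0)] = 16/16 = 1.
A character is irreducible iff <chi, chi> = 1, so this representation is irreducible.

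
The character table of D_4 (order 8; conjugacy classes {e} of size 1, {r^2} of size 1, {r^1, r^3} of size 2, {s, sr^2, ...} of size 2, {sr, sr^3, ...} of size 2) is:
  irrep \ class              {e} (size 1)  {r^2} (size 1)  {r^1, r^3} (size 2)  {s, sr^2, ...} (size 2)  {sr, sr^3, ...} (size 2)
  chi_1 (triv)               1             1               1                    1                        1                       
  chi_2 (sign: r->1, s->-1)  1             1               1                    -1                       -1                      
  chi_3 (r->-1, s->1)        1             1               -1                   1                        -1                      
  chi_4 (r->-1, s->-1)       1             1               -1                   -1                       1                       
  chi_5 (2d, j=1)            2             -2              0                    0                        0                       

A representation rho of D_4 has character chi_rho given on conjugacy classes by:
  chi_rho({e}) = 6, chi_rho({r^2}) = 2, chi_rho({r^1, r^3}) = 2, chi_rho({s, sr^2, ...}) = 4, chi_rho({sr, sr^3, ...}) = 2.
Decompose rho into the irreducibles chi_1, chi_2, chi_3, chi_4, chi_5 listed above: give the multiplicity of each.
Multiplicities: chi_1: 3, chi_2: 0, chi_3: 1, chi_4: 0, chi_5: 1.

Proof sketch: Use <chi_rho, chi> = (1/|G|) sum_C |C| * chi_rho(C) * conj(chi(C)) with |G| = 8 for each irreducible chi in the table:
  <chi_rho, chi_1> = (1/8)[1*(6)*conj(1) + 1*(2)*conj(1) + 2*(2)*conj(1) + 2*(4)*conj(1) + 2*(2)*conj(1)]
      = (1/8)[(6) + (2) + (4) + (8) + (4)] = 24/8 = 3
  <chi_rho, chi_2> = (1/8)[1*(6)*conj(1) + 1*(2)*conj(1) + 2*(2)*conj(1) + 2*(4)*conj(-1) + 2*(2)*conj(-1)]
      = (1/8)[(6) + (2) + (4) + (-8) + (-4)] = 0/8 = 0
  <chi_rho, chi_3> = (1/8)[1*(6)*conj(1) + 1*(2)*conj(1) + 2*(2)*conj(-1) + 2*(4)*conj(1) + 2*(2)*conj(-1)]
      = (1/8)[(6) + (2) + (-4) + (8) + (-4)] = 8/8 = 1
  <chi_rho, chi_4> = (1/8)[1*(6)*conj(1) + 1*(2)*conj(1) + 2*(2)*conj(-1) + 2*(4)*conj(-1) + 2*(2)*conj(1)]
      = (1/8)[(6) + (2) + (-4) + (-8) + (4)] = 0/8 = 0
  <chi_rho, chi_5> = (1/8)[1*(6)*conj(2) + 1*(2)*conj(-2) + 2*(2)*conj(0) + 2*(4)*conj(0) + 2*(2)*conj(0)]
      = (1/8)[(12) + (-4) + (0) + (0) + (0)] = 8/8 = 1
Dimension check: dim(rho) = sum (mult * dim) = 3*1 + 0*1 + 1*1 + 0*1 + 1*2 = 6 = chi_rho(e) = 6.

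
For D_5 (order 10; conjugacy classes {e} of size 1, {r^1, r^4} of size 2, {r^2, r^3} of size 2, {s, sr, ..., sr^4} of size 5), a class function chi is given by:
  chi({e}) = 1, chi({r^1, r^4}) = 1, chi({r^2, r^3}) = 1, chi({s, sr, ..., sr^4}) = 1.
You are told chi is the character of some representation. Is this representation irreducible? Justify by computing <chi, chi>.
Irreducible: <chi, chi> = 1.

Why: <chi, chi> = (1/|G|) sum_C |C| * |chi(C)|^2 = (1/10)[1*|1|^2 + 2*|1|^2 + 2*|1|^2 + 5*|1|^2]
  = (1/10)[(1) + (2) + (2) + (5)] = 10/10 = 1.
A character is irreducible iff <chi, chi> = 1, so this representation is irreducible.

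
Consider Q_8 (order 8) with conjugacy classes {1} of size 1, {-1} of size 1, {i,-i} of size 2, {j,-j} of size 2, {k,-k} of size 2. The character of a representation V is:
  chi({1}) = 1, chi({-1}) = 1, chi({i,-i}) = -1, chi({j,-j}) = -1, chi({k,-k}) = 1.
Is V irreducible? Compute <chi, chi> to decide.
Irreducible: <chi, chi> = 1.

Justification: <chi, chi> = (1/|G|) sum_C |C| * |chi(C)|^2 = (1/8)[1*|1|^2 + 1*|1|^2 + 2*|-1|^2 + 2*|-1|^2 + 2*|1|^2]
  = (1/8)[(1) + (1) + (2) + (2) + (2)] = 8/8 = 1.
A character is irreducible iff <chi, chi> = 1, so this representation is irreducible.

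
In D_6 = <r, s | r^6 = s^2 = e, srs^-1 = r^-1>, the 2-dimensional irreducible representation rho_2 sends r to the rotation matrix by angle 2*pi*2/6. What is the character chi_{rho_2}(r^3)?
chi_{rho_2}(r^3) = 2*cos(2*pi*2*3/6) = 2

Solution. rho_2(r^3) is rotation by angle 2*pi*2*3/6, whose trace is 2*cos(2*pi*2*3/6) = 2.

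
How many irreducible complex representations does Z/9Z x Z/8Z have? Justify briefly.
72

Derivation: The number of irreducible complex representations of a finite group equals its number of conjugacy classes. Z/9Z x Z/8Z is abelian of order 72, so every element is its own conjugacy class: 72 classes, so Z/9Z x Z/8Z (order 72) has exactly 72 irreducible complex representations.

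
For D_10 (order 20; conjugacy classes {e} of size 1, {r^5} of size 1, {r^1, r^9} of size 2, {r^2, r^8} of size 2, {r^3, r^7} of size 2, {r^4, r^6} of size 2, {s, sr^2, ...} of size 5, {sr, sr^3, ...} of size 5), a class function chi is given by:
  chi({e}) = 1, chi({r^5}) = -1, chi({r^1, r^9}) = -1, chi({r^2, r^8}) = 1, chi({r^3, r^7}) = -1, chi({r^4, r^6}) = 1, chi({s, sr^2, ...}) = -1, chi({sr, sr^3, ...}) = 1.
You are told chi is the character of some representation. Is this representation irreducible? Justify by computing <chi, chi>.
Irreducible: <chi, chi> = 1.

Justification: <chi, chi> = (1/|G|) sum_C |C| * |chi(C)|^2 = (1/20)[1*|1|^2 + 1*|-1|^2 + 2*|-1|^2 + 2*|1|^2 + 2*|-1|^2 + 2*|1|^2 + 5*|-1|^2 + 5*|1|^2]
  = (1/20)[(1) + (1) + (2) + (2) + (2) + (2) + (5) + (5)] = 20/20 = 1.
A character is irreducible iff <chi, chi> = 1, so this representation is irreducible.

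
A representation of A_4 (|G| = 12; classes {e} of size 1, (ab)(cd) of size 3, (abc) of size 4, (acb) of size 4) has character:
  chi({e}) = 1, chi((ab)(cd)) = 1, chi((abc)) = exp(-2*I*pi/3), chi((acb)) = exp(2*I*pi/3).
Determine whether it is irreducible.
Irreducible: <chi, chi> = 1.

Reasoning: <chi, chi> = (1/|G|) sum_C |C| * |chi(C)|^2 = (1/12)[1*|1|^2 + 3*|1|^2 + 4*|exp(-2*I*pi/3)|^2 + 4*|exp(2*I*pi/3)|^2]
  = (1/12)[(1) + (3) + (4) + (4)] = 12/12 = 1.
(Exp terms are combined using exp(i*s)*conj(exp(i*t)) = exp(i*(s-t)), and sums of them are collapsed using the identity that for every m > 1 the m distinct m-th roots of unity sum to 0, e.g. 1 + exp(2*I*pi/3) + exp(-2*I*pi/3) = 0.)
A character is irreducible iff <chi, chi> = 1, so this representation is irreducible.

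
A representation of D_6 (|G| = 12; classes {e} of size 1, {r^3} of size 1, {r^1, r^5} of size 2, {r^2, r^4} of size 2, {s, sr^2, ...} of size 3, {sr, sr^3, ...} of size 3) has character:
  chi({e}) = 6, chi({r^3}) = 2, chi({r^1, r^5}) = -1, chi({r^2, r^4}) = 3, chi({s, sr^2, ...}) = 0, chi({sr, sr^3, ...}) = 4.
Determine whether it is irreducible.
Not irreducible (reducible): <chi, chi> = 9 > 1.

Details: <chi, chi> = (1/|G|) sum_C |C| * |chi(C)|^2 = (1/12)[1*|6|^2 + 1*|2|^2 + 2*|-1|^2 + 2*|3|^2 + 3*|0|^2 + 3*|4|^2]
  = (1/12)[(36) + (4) + (2) + (18) + (0) + (48)] = 108/12 = 9.
A character is irreducible iff <chi, chi> = 1, so this representation is reducible.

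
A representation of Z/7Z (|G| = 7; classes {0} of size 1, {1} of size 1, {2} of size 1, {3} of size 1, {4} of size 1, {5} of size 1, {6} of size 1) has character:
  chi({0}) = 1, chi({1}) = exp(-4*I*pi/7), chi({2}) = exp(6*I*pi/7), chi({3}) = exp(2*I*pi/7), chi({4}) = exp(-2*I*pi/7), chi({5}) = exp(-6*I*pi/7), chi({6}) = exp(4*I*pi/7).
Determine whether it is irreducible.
Irreducible: <chi, chi> = 1.

<chi, chi> = (1/|G|) sum_C |C| * |chi(C)|^2 = (1/7)[1*|1|^2 + 1*|exp(-4*I*pi/7)|^2 + 1*|exp(6*I*pi/7)|^2 + 1*|exp(2*I*pi/7)|^2 + 1*|exp(-2*I*pi/7)|^2 + 1*|exp(-6*I*pi/7)|^2 + 1*|exp(4*I*pi/7)|^2]
  = (1/7)[(1) + (1) + (1) + (1) + (1) + (1) + (1)] = 7/7 = 1.
(Exp terms are combined using exp(i*s)*conj(exp(i*t)) = exp(i*(s-t)), and sums of them are collapsed using the identity that for every m > 1 the m distinct m-th roots of unity sum to 0, e.g. 1 + exp(2*I*pi/3) + exp(-2*I*pi/3) = 0.)
A character is irreducible iff <chi, chi> = 1, so this representation is irreducible.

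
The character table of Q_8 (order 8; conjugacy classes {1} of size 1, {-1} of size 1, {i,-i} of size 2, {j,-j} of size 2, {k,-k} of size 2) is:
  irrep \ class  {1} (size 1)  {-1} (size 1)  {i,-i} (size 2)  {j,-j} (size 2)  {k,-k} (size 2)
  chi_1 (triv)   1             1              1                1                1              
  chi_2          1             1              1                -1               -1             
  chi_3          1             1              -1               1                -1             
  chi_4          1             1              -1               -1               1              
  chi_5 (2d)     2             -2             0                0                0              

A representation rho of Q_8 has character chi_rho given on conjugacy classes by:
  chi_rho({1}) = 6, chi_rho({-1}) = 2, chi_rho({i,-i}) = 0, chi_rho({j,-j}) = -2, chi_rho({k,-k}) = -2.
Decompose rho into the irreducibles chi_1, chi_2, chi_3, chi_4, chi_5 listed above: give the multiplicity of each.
Multiplicities: chi_1: 0, chi_2: 2, chi_3: 1, chi_4: 1, chi_5: 1.

Why: Use <chi_rho, chi> = (1/|G|) sum_C |C| * chi_rho(C) * conj(chi(C)) with |G| = 8 for each irreducible chi in the table:
  <chi_rho, chi_1> = (1/8)[1*(6)*conj(1) + 1*(2)*conj(1) + 2*(0)*conj(1) + 2*(-2)*conj(1) + 2*(-2)*conj(1)]
      = (1/8)[(6) + (2) + (0) + (-4) + (-4)] = 0/8 = 0
  <chi_rho, chi_2> = (1/8)[1*(6)*conj(1) + 1*(2)*conj(1) + 2*(0)*conj(1) + 2*(-2)*conj(-1) + 2*(-2)*conj(-1)]
      = (1/8)[(6) + (2) + (0) + (4) + (4)] = 16/8 = 2
  <chi_rho, chi_3> = (1/8)[1*(6)*conj(1) + 1*(2)*conj(1) + 2*(0)*conj(-1) + 2*(-2)*conj(1) + 2*(-2)*conj(-1)]
      = (1/8)[(6) + (2) + (0) + (-4) + (4)] = 8/8 = 1
  <chi_rho, chi_4> = (1/8)[1*(6)*conj(1) + 1*(2)*conj(1) + 2*(0)*conj(-1) + 2*(-2)*conj(-1) + 2*(-2)*conj(1)]
      = (1/8)[(6) + (2) + (0) + (4) + (-4)] = 8/8 = 1
  <chi_rho, chi_5> = (1/8)[1*(6)*conj(2) + 1*(2)*conj(-2) + 2*(0)*conj(0) + 2*(-2)*conj(0) + 2*(-2)*conj(0)]
      = (1/8)[(12) + (-4) + (0) + (0) + (0)] = 8/8 = 1
Dimension check: dim(rho) = sum (mult * dim) = 0*1 + 2*1 + 1*1 + 1*1 + 1*2 = 6 = chi_rho(e) = 6.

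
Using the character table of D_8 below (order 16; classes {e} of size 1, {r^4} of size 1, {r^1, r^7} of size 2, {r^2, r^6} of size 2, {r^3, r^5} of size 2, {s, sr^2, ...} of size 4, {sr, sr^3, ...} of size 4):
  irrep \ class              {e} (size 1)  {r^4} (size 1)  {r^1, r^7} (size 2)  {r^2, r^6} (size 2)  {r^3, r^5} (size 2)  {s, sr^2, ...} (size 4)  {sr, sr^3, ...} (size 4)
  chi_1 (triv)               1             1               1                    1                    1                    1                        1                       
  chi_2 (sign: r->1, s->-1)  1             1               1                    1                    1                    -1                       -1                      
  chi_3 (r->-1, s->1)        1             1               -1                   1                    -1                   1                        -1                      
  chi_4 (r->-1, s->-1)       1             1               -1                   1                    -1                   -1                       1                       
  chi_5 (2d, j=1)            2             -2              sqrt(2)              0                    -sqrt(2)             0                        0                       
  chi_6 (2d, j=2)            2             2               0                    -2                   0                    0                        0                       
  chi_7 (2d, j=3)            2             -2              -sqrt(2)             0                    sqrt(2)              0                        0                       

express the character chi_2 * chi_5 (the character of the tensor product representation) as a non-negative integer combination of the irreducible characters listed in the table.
chi_2 tensor chi_5 = chi_5 (all other irreducibles have multiplicity 0).

Proof sketch: The character of a tensor product is the pointwise product (chi_2 * chi_5)(C) = chi_2(C) * chi_5(C):
  {e}: (1)*(2), {r^4}: (1)*(-2), {r^1, r^7}: (1)*(sqrt(2)), {r^2, r^6}: (1)*(0), {r^3, r^5}: (1)*(-sqrt(2)), {s, sr^2, ...}: (-1)*(0), {sr, sr^3, ...}: (-1)*(0)
so (chi_2 * chi_5) takes values
  {e} -> 2, {r^4} -> -2, {r^1, r^7} -> sqrt(2), {r^2, r^6} -> 0, {r^3, r^5} -> -sqrt(2), {s, sr^2, ...} -> 0, {sr, sr^3, ...} -> 0.
Now take the inner product of this character with each irreducible chi from the table, <chi_2*chi_5, chi> = (1/16) sum_C |C| (chi_2*chi_5)(C) conj(chi(C)):
  <chi_2*chi_5, chi_1> = (1/16)[1*(2)*conj(1) + 1*(-2)*conj(1) + 2*(sqrt(2))*conj(1) + 2*(0)*conj(1) + 2*(-sqrt(2))*conj(1) + 4*(0)*conj(1) + 4*(0)*conj(1)]
      = (1/16)[(2) + (-2) + (2*sqrt(2)) + (0) + (-2*sqrt(2)) + (0) + (0)] = 0/16 = 0
  <chi_2*chi_5, chi_2> = (1/16)[1*(2)*conj(1) + 1*(-2)*conj(1) + 2*(sqrt(2))*conj(1) + 2*(0)*conj(1) + 2*(-sqrt(2))*conj(1) + 4*(0)*conj(-1) + 4*(0)*conj(-1)]
      = (1/16)[(2) + (-2) + (2*sqrt(2)) + (0) + (-2*sqrt(2)) + (0) + (0)] = 0/16 = 0
  <chi_2*chi_5, chi_3> = (1/16)[1*(2)*conj(1) + 1*(-2)*conj(1) + 2*(sqrt(2))*conj(-1) + 2*(0)*conj(1) + 2*(-sqrt(2))*conj(-1) + 4*(0)*conj(1) + 4*(0)*conj(-1)]
      = (1/16)[(2) + (-2) + (-2*sqrt(2)) + (0) + (2*sqrt(2)) + (0) + (0)] = 0/16 = 0
  <chi_2*chi_5, chi_4> = (1/16)[1*(2)*conj(1) + 1*(-2)*conj(1) + 2*(sqrt(2))*conj(-1) + 2*(0)*conj(1) + 2*(-sqrt(2))*conj(-1) + 4*(0)*conj(-1) + 4*(0)*conj(1)]
      = (1/16)[(2) + (-2) + (-2*sqrt(2)) + (0) + (2*sqrt(2)) + (0) + (0)] = 0/16 = 0
  <chi_2*chi_5, chi_5> = (1/16)[1*(2)*conj(2) + 1*(-2)*conj(-2) + 2*(sqrt(2))*conj(sqrt(2)) + 2*(0)*conj(0) + 2*(-sqrt(2))*conj(-sqrt(2)) + 4*(0)*conj(0) + 4*(0)*conj(0)]
      = (1/16)[(4) + (4) + (4) + (0) + (4) + (0) + (0)] = 16/16 = 1
  <chi_2*chi_5, chi_6> = (1/16)[1*(2)*conj(2) + 1*(-2)*conj(2) + 2*(sqrt(2))*conj(0) + 2*(0)*conj(-2) + 2*(-sqrt(2))*conj(0) + 4*(0)*conj(0) + 4*(0)*conj(0)]
      = (1/16)[(4) + (-4) + (0) + (0) + (0) + (0) + (0)] = 0/16 = 0
  <chi_2*chi_5, chi_7> = (1/16)[1*(2)*conj(2) + 1*(-2)*conj(-2) + 2*(sqrt(2))*conj(-sqrt(2)) + 2*(0)*conj(0) + 2*(-sqrt(2))*conj(sqrt(2)) + 4*(0)*conj(0) + 4*(0)*conj(0)]
      = (1/16)[(4) + (4) + (-4) + (0) + (-4) + (0) + (0)] = 0/16 = 0
Hence the multiplicities are chi_5: 1. Dimension check: dim(chi_2)*dim(chi_5) = 1*2 = 2 and sum (mult * dim) = 1*2 = 2.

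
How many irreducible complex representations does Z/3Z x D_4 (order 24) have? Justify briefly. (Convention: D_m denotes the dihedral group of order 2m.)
15

Explanation: The number of irreducible complex representations of a finite group equals its number of conjugacy classes. For a direct product, #classes(G x H) = #classes(G) * #classes(H). Z/3Z has 3 classes (abelian), D_4 has 5 classes, so 3 * 5 = 15, so Z/3Z x D_4 (order 24) has exactly 15 irreducible complex representations.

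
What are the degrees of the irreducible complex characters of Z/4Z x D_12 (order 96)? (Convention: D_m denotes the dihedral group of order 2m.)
Dimensions: 1, 1, 1, 1, 1, 1, 1, 1, 1, 1, 1, 1, 1, 1, 1, 1, 2, 2, 2, 2, 2, 2, 2, 2, 2, 2, 2, 2, 2, 2, 2, 2, 2, 2, 2, 2

Justification: There are 36 irreducibles (= number of conjugacy classes). Their dimensions d_i satisfy sum d_i^2 = |G| = 96: 1 + 1 + 1 + 1 + 1 + 1 + 1 + 1 + 1 + 1 + 1 + 1 + 1 + 1 + 1 + 1 + 4 + 4 + 4 + 4 + 4 + 4 + 4 + 4 + 4 + 4 + 4 + 4 + 4 + 4 + 4 + 4 + 4 + 4 + 4 + 4 = 96. (For the product with Z/4Z: each of the 4 1-dim characters of Z/4Z tensors with each irrep of D_12, giving 4 copies of each D_12-dimension.)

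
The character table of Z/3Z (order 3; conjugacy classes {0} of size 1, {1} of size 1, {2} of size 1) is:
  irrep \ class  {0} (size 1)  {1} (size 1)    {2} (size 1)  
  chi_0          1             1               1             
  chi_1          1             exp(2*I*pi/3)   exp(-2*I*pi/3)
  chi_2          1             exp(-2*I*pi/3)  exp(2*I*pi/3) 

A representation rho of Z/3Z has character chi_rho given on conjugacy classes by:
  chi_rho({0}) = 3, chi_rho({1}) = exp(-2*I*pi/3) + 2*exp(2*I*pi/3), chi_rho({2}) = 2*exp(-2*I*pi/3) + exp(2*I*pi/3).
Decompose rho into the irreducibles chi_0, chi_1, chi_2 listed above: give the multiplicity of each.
Multiplicities: chi_0: 0, chi_1: 2, chi_2: 1.

Derivation: Use <chi_rho, chi> = (1/|G|) sum_C |C| * chi_rho(C) * conj(chi(C)) with |G| = 3 for each irreducible chi in the table:
  <chi_rho, chi_0> = (1/3)[1*(3)*conj(1) + 1*(exp(-2*I*pi/3) + 2*exp(2*I*pi/3))*conj(1) + 1*(2*exp(-2*I*pi/3) + exp(2*I*pi/3))*conj(1)]
      = (1/3)[(3) + (exp(-2*I*pi/3) + 2*exp(2*I*pi/3)) + (2*exp(-2*I*pi/3) + exp(2*I*pi/3))] = 0/3 = 0
  <chi_rho, chi_1> = (1/3)[1*(3)*conj(1) + 1*(exp(-2*I*pi/3) + 2*exp(2*I*pi/3))*conj(exp(2*I*pi/3)) + 1*(2*exp(-2*I*pi/3) + exp(2*I*pi/3))*conj(exp(-2*I*pi/3))]
      = (1/3)[(3) + (2 + exp(2*I*pi/3)) + (2 + exp(-2*I*pi/3))] = 6/3 = 2
  <chi_rho, chi_2> = (1/3)[1*(3)*conj(1) + 1*(exp(-2*I*pi/3) + 2*exp(2*I*pi/3))*conj(exp(-2*I*pi/3)) + 1*(2*exp(-2*I*pi/3) + exp(2*I*pi/3))*conj(exp(2*I*pi/3))]
      = (1/3)[(3) + (1 + 2*exp(-2*I*pi/3)) + (1 + 2*exp(2*I*pi/3))] = 3/3 = 1
(Exp terms are combined using exp(i*s)*conj(exp(i*t)) = exp(i*(s-t)), and sums of them are collapsed using the identity that for every m > 1 the m distinct m-th roots of unity sum to 0, e.g. 1 + exp(2*I*pi/3) + exp(-2*I*pi/3) = 0.)
Dimension check: dim(rho) = sum (mult * dim) = 0*1 + 2*1 + 1*1 = 3 = chi_rho(e) = 3.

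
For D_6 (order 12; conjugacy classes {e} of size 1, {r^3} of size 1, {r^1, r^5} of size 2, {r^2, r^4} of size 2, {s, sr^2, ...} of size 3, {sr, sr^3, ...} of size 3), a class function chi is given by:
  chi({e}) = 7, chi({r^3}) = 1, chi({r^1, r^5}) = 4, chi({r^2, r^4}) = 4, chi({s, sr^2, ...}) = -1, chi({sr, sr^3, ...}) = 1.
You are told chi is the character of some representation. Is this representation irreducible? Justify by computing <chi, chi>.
Not irreducible (reducible): <chi, chi> = 10 > 1.

<chi, chi> = (1/|G|) sum_C |C| * |chi(C)|^2 = (1/12)[1*|7|^2 + 1*|1|^2 + 2*|4|^2 + 2*|4|^2 + 3*|-1|^2 + 3*|1|^2]
  = (1/12)[(49) + (1) + (32) + (32) + (3) + (3)] = 120/12 = 10.
A character is irreducible iff <chi, chi> = 1, so this representation is reducible.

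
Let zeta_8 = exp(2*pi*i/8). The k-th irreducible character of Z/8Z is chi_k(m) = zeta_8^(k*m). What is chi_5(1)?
chi_5(1) = zeta_8^5 = exp(-3*I*pi/4)

Explanation: chi_5(1) = zeta_8^(5*1) = zeta_8^5. Since zeta_8^8 = 1, this equals zeta_8^5 = exp(2*pi*i*5/8) = exp(-3*I*pi/4).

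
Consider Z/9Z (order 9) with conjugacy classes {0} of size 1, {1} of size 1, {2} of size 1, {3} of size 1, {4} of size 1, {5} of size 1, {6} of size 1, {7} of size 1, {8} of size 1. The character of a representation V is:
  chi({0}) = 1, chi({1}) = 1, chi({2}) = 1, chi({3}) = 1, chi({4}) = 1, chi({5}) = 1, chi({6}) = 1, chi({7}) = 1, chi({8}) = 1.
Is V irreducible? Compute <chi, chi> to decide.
Irreducible: <chi, chi> = 1.

Why: <chi, chi> = (1/|G|) sum_C |C| * |chi(C)|^2 = (1/9)[1*|1|^2 + 1*|1|^2 + 1*|1|^2 + 1*|1|^2 + 1*|1|^2 + 1*|1|^2 + 1*|1|^2 + 1*|1|^2 + 1*|1|^2]
  = (1/9)[(1) + (1) + (1) + (1) + (1) + (1) + (1) + (1) + (1)] = 9/9 = 1.
(Exp terms are combined using exp(i*s)*conj(exp(i*t)) = exp(i*(s-t)), and sums of them are collapsed using the identity that for every m > 1 the m distinct m-th roots of unity sum to 0, e.g. 1 + exp(2*I*pi/3) + exp(-2*I*pi/3) = 0.)
A character is irreducible iff <chi, chi> = 1, so this representation is irreducible.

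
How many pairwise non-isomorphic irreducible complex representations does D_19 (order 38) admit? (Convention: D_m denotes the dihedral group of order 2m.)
11

Working: The number of irreducible complex representations of a finite group equals its number of conjugacy classes. D_19 has 11 conjugacy classes ((n+3)/2 for n odd), so D_19 (order 38) has exactly 11 irreducible complex representations.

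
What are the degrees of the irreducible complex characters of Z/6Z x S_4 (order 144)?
Dimensions: 1, 1, 1, 1, 1, 1, 1, 1, 1, 1, 1, 1, 2, 2, 2, 2, 2, 2, 3, 3, 3, 3, 3, 3, 3, 3, 3, 3, 3, 3

There are 30 irreducibles (= number of conjugacy classes). Their dimensions d_i satisfy sum d_i^2 = |G| = 144: 1 + 1 + 1 + 1 + 1 + 1 + 1 + 1 + 1 + 1 + 1 + 1 + 4 + 4 + 4 + 4 + 4 + 4 + 9 + 9 + 9 + 9 + 9 + 9 + 9 + 9 + 9 + 9 + 9 + 9 = 144. (For the product with Z/6Z: each of the 6 1-dim characters of Z/6Z tensors with each irrep of S_4, giving 6 copies of each S_4-dimension.)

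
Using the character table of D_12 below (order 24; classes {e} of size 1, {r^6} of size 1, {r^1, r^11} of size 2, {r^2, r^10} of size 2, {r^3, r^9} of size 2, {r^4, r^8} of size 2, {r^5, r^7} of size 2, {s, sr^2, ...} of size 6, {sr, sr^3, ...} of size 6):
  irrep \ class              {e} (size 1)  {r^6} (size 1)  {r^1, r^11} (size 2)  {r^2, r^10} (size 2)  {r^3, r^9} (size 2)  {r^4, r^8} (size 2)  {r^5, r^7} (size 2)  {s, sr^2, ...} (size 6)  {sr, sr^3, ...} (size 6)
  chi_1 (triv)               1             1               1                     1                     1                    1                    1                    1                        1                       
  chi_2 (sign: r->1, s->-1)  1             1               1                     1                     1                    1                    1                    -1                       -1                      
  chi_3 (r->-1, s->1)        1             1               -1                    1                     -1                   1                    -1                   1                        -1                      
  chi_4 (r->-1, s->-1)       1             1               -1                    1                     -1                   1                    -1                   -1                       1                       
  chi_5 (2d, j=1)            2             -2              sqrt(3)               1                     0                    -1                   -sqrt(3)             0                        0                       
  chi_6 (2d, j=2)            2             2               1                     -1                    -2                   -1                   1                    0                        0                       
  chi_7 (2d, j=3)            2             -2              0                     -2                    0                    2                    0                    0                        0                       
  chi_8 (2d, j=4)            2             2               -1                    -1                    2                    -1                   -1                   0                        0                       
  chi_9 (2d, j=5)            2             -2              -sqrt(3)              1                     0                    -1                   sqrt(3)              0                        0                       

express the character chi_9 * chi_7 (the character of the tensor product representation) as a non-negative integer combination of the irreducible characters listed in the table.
chi_9 tensor chi_7 = chi_6 + chi_8 (all other irreducibles have multiplicity 0).

Derivation: The character of a tensor product is the pointwise product (chi_9 * chi_7)(C) = chi_9(C) * chi_7(C):
  {e}: (2)*(2), {r^6}: (-2)*(-2), {r^1, r^11}: (-sqrt(3))*(0), {r^2, r^10}: (1)*(-2), {r^3, r^9}: (0)*(0), {r^4, r^8}: (-1)*(2), {r^5, r^7}: (sqrt(3))*(0), {s, sr^2, ...}: (0)*(0), {sr, sr^3, ...}: (0)*(0)
so (chi_9 * chi_7) takes values
  {e} -> 4, {r^6} -> 4, {r^1, r^11} -> 0, {r^2, r^10} -> -2, {r^3, r^9} -> 0, {r^4, r^8} -> -2, {r^5, r^7} -> 0, {s, sr^2, ...} -> 0, {sr, sr^3, ...} -> 0.
Now take the inner product of this character with each irreducible chi from the table, <chi_9*chi_7, chi> = (1/24) sum_C |C| (chi_9*chi_7)(C) conj(chi(C)):
  <chi_9*chi_7, chi_1> = (1/24)[1*(4)*conj(1) + 1*(4)*conj(1) + 2*(0)*conj(1) + 2*(-2)*conj(1) + 2*(0)*conj(1) + 2*(-2)*conj(1) + 2*(0)*conj(1) + 6*(0)*conj(1) + 6*(0)*conj(1)]
      = (1/24)[(4) + (4) + (0) + (-4) + (0) + (-4) + (0) + (0) + (0)] = 0/24 = 0
  <chi_9*chi_7, chi_2> = (1/24)[1*(4)*conj(1) + 1*(4)*conj(1) + 2*(0)*conj(1) + 2*(-2)*conj(1) + 2*(0)*conj(1) + 2*(-2)*conj(1) + 2*(0)*conj(1) + 6*(0)*conj(-1) + 6*(0)*conj(-1)]
      = (1/24)[(4) + (4) + (0) + (-4) + (0) + (-4) + (0) + (0) + (0)] = 0/24 = 0
  <chi_9*chi_7, chi_3> = (1/24)[1*(4)*conj(1) + 1*(4)*conj(1) + 2*(0)*conj(-1) + 2*(-2)*conj(1) + 2*(0)*conj(-1) + 2*(-2)*conj(1) + 2*(0)*conj(-1) + 6*(0)*conj(1) + 6*(0)*conj(-1)]
      = (1/24)[(4) + (4) + (0) + (-4) + (0) + (-4) + (0) + (0) + (0)] = 0/24 = 0
  <chi_9*chi_7, chi_4> = (1/24)[1*(4)*conj(1) + 1*(4)*conj(1) + 2*(0)*conj(-1) + 2*(-2)*conj(1) + 2*(0)*conj(-1) + 2*(-2)*conj(1) + 2*(0)*conj(-1) + 6*(0)*conj(-1) + 6*(0)*conj(1)]
      = (1/24)[(4) + (4) + (0) + (-4) + (0) + (-4) + (0) + (0) + (0)] = 0/24 = 0
  <chi_9*chi_7, chi_5> = (1/24)[1*(4)*conj(2) + 1*(4)*conj(-2) + 2*(0)*conj(sqrt(3)) + 2*(-2)*conj(1) + 2*(0)*conj(0) + 2*(-2)*conj(-1) + 2*(0)*conj(-sqrt(3)) + 6*(0)*conj(0) + 6*(0)*conj(0)]
      = (1/24)[(8) + (-8) + (0) + (-4) + (0) + (4) + (0) + (0) + (0)] = 0/24 = 0
  <chi_9*chi_7, chi_6> = (1/24)[1*(4)*conj(2) + 1*(4)*conj(2) + 2*(0)*conj(1) + 2*(-2)*conj(-1) + 2*(0)*conj(-2) + 2*(-2)*conj(-1) + 2*(0)*conj(1) + 6*(0)*conj(0) + 6*(0)*conj(0)]
      = (1/24)[(8) + (8) + (0) + (4) + (0) + (4) + (0) + (0) + (0)] = 24/24 = 1
  <chi_9*chi_7, chi_7> = (1/24)[1*(4)*conj(2) + 1*(4)*conj(-2) + 2*(0)*conj(0) + 2*(-2)*conj(-2) + 2*(0)*conj(0) + 2*(-2)*conj(2) + 2*(0)*conj(0) + 6*(0)*conj(0) + 6*(0)*conj(0)]
      = (1/24)[(8) + (-8) + (0) + (8) + (0) + (-8) + (0) + (0) + (0)] = 0/24 = 0
  <chi_9*chi_7, chi_8> = (1/24)[1*(4)*conj(2) + 1*(4)*conj(2) + 2*(0)*conj(-1) + 2*(-2)*conj(-1) + 2*(0)*conj(2) + 2*(-2)*conj(-1) + 2*(0)*conj(-1) + 6*(0)*conj(0) + 6*(0)*conj(0)]
      = (1/24)[(8) + (8) + (0) + (4) + (0) + (4) + (0) + (0) + (0)] = 24/24 = 1
  <chi_9*chi_7, chi_9> = (1/24)[1*(4)*conj(2) + 1*(4)*conj(-2) + 2*(0)*conj(-sqrt(3)) + 2*(-2)*conj(1) + 2*(0)*conj(0) + 2*(-2)*conj(-1) + 2*(0)*conj(sqrt(3)) + 6*(0)*conj(0) + 6*(0)*conj(0)]
      = (1/24)[(8) + (-8) + (0) + (-4) + (0) + (4) + (0) + (0) + (0)] = 0/24 = 0
Hence the multiplicities are chi_6: 1, chi_8: 1. Dimension check: dim(chi_9)*dim(chi_7) = 2*2 = 4 and sum (mult * dim) = 1*2 + 1*2 = 4.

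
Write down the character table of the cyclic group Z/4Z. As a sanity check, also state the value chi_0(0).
Character table of Z/4Z (irreps indexed chi_0,...,chi_3 with chi_k(m) = zeta_4^(k*m), zeta_4 = exp(2*pi*i/4)):
  irrep \ class  {0} (size 1)  {1} (size 1)  {2} (size 1)  {3} (size 1)
  chi_0          1             1             1             1           
  chi_1          1             I             -1            -I          
  chi_2          1             -1            1             -1          
  chi_3          1             -I            -1            I           

Spot check: chi_0(0) = zeta_4^(0*0) = zeta_4^0 = 1.

Z/4Z is abelian, so all 4 irreducible complex representations are 1-dimensional. They are given by chi_k(m) = zeta_4^(k*m) for k = 0,...,3. Row orthogonality: sum_m chi_k(m) conj(chi_l(m)) = 4 * [k = l].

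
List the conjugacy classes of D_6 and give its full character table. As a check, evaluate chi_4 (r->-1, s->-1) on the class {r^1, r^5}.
Conjugacy classes: {e} of size 1, {r^3} of size 1, {r^1, r^5} of size 2, {r^2, r^4} of size 2, {s, sr^2, ...} of size 3, {sr, sr^3, ...} of size 3.
Character table:
  irrep \ class              {e} (size 1)  {r^3} (size 1)  {r^1, r^5} (size 2)  {r^2, r^4} (size 2)  {s, sr^2, ...} (size 3)  {sr, sr^3, ...} (size 3)
  chi_1 (triv)               1             1               1                    1                    1                        1                       
  chi_2 (sign: r->1, s->-1)  1             1               1                    1                    -1                       -1                      
  chi_3 (r->-1, s->1)        1             -1              -1                   1                    1                        -1                      
  chi_4 (r->-1, s->-1)       1             -1              -1                   1                    -1                       1                       
  chi_5 (2d, j=1)            2             -2              1                    -1                   0                        0                       
  chi_6 (2d, j=2)            2             2               -1                   -1                   0                        0                       

Spot check: chi_4 (r->-1, s->-1) on {r^1, r^5} = -1.

Working: D_6 has order 2*6 = 12 with 6 conjugacy classes, hence 6 irreducibles. Sum of squared dims 1 + 1 + 1 + 1 + 4 + 4 = 12 = |G|. Linear characters come from the abelianisation; the 2-dimensional irreps have character r^k -> 2*cos(2*pi*j*k/6), reflections -> 0.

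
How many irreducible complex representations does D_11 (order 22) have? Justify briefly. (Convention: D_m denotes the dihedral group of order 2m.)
7

Argument: The number of irreducible complex representations of a finite group equals its number of conjugacy classes. D_11 has 7 conjugacy classes ((n+3)/2 for n odd), so D_11 (order 22) has exactly 7 irreducible complex representations.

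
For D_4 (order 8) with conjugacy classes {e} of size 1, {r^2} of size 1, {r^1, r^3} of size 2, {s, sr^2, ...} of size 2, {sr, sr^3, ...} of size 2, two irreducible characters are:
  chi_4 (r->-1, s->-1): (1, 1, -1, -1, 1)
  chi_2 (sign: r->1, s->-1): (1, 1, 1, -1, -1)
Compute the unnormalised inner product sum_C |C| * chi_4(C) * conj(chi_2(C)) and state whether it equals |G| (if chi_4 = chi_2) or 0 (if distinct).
Sum = 0; so <chi_4, chi_2> = 0 (distinct irreducibles are orthogonal).

Why: Compute term by term over conjugacy classes (|C| * chi_4(C) * conj(chi_2(C))):
  1*(1)*conj(1) + 1*(1)*conj(1) + 2*(-1)*conj(1) + 2*(-1)*conj(-1) + 2*(1)*conj(-1)
  = (1) + (1) + (-2) + (2) + (-2)
  = 0.
Dividing by |G| = 8 gives 0/8 = 0, matching the row-orthogonality relation <chi_4, chi_2> = [chi_4 = chi_2].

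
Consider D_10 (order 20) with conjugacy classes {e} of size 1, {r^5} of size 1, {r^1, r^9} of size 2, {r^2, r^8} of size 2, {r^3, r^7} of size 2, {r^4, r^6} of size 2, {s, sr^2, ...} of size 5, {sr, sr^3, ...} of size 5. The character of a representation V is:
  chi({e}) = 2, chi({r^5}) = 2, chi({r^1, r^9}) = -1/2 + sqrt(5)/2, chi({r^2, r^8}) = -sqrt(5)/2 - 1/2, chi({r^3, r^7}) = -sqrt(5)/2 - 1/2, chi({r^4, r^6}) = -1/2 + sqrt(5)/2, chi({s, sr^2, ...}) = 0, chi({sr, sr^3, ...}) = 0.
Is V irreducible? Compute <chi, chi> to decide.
Irreducible: <chi, chi> = 1.

Reasoning: <chi, chi> = (1/|G|) sum_C |C| * |chi(C)|^2 = (1/20)[1*|2|^2 + 1*|2|^2 + 2*|-1/2 + sqrt(5)/2|^2 + 2*|-sqrt(5)/2 - 1/2|^2 + 2*|-sqrt(5)/2 - 1/2|^2 + 2*|-1/2 + sqrt(5)/2|^2 + 5*|0|^2 + 5*|0|^2]
  = (1/20)[(4) + (4) + (3 - sqrt(5)) + (sqrt(5) + 3) + (sqrt(5) + 3) + (3 - sqrt(5)) + (0) + (0)] = 20/20 = 1.
A character is irreducible iff <chi, chi> = 1, so this representation is irreducible.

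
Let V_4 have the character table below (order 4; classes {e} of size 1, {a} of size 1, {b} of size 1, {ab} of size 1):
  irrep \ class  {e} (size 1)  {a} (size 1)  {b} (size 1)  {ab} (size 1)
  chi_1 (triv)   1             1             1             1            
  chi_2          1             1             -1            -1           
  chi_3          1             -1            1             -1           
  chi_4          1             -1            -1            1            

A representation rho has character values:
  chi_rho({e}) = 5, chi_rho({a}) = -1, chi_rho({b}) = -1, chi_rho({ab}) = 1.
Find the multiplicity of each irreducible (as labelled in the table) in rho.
Multiplicities: chi_1: 1, chi_2: 1, chi_3: 1, chi_4: 2.

Why: Use <chi_rho, chi> = (1/|G|) sum_C |C| * chi_rho(C) * conj(chi(C)) with |G| = 4 for each irreducible chi in the table:
  <chi_rho, chi_1> = (1/4)[1*(5)*conj(1) + 1*(-1)*conj(1) + 1*(-1)*conj(1) + 1*(1)*conj(1)]
      = (1/4)[(5) + (-1) + (-1) + (1)] = 4/4 = 1
  <chi_rho, chi_2> = (1/4)[1*(5)*conj(1) + 1*(-1)*conj(1) + 1*(-1)*conj(-1) + 1*(1)*conj(-1)]
      = (1/4)[(5) + (-1) + (1) + (-1)] = 4/4 = 1
  <chi_rho, chi_3> = (1/4)[1*(5)*conj(1) + 1*(-1)*conj(-1) + 1*(-1)*conj(1) + 1*(1)*conj(-1)]
      = (1/4)[(5) + (1) + (-1) + (-1)] = 4/4 = 1
  <chi_rho, chi_4> = (1/4)[1*(5)*conj(1) + 1*(-1)*conj(-1) + 1*(-1)*conj(-1) + 1*(1)*conj(1)]
      = (1/4)[(5) + (1) + (1) + (1)] = 8/4 = 2
Dimension check: dim(rho) = sum (mult * dim) = 1*1 + 1*1 + 1*1 + 2*1 = 5 = chi_rho(e) = 5.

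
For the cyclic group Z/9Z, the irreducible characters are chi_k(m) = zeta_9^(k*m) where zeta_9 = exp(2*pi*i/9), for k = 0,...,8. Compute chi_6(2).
chi_6(2) = zeta_9^12 = exp(2*I*pi/3)

Why: chi_6(2) = zeta_9^(6*2) = zeta_9^12. Since zeta_9^9 = 1, this equals zeta_9^3 = exp(2*pi*i*3/9) = exp(2*I*pi/3).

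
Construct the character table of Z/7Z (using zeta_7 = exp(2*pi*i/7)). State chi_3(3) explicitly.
Character table of Z/7Z (irreps indexed chi_0,...,chi_6 with chi_k(m) = zeta_7^(k*m), zeta_7 = exp(2*pi*i/7)):
  irrep \ class  {0} (size 1)  {1} (size 1)    {2} (size 1)    {3} (size 1)    {4} (size 1)    {5} (size 1)    {6} (size 1)  
  chi_0          1             1               1               1               1               1               1             
  chi_1          1             exp(2*I*pi/7)   exp(4*I*pi/7)   exp(6*I*pi/7)   exp(-6*I*pi/7)  exp(-4*I*pi/7)  exp(-2*I*pi/7)
  chi_2          1             exp(4*I*pi/7)   exp(-6*I*pi/7)  exp(-2*I*pi/7)  exp(2*I*pi/7)   exp(6*I*pi/7)   exp(-4*I*pi/7)
  chi_3          1             exp(6*I*pi/7)   exp(-2*I*pi/7)  exp(4*I*pi/7)   exp(-4*I*pi/7)  exp(2*I*pi/7)   exp(-6*I*pi/7)
  chi_4          1             exp(-6*I*pi/7)  exp(2*I*pi/7)   exp(-4*I*pi/7)  exp(4*I*pi/7)   exp(-2*I*pi/7)  exp(6*I*pi/7) 
  chi_5          1             exp(-4*I*pi/7)  exp(6*I*pi/7)   exp(2*I*pi/7)   exp(-2*I*pi/7)  exp(-6*I*pi/7)  exp(4*I*pi/7) 
  chi_6          1             exp(-2*I*pi/7)  exp(-4*I*pi/7)  exp(-6*I*pi/7)  exp(6*I*pi/7)   exp(4*I*pi/7)   exp(2*I*pi/7) 

Spot check: chi_3(3) = zeta_7^(3*3) = zeta_7^9 = exp(4*I*pi/7).

Details: Z/7Z is abelian, so all 7 irreducible complex representations are 1-dimensional. They are given by chi_k(m) = zeta_7^(k*m) for k = 0,...,6. Row orthogonality: sum_m chi_k(m) conj(chi_l(m)) = 7 * [k = l].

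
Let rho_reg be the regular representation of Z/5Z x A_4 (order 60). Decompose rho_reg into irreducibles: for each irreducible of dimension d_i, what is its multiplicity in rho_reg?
Each irreducible V_i of dimension d_i appears with multiplicity d_i, i.e. rho_reg = (direct sum over all irreducibles V_i) d_i V_i. The irreducible dimensions for Z/5Z x A_4 are 1, 1, 1, 1, 1, 1, 1, 1, 1, 1, 1, 1, 1, 1, 1, 3, 3, 3, 3, 3: 15 irreducibles of dimension 1, each with multiplicity 1; 5 irreducibles of dimension 3, each with multiplicity 3. Total dimension 15*1*1 + 5*3*3 = 60 = |G|.

Derivation: General theorem: in the regular representation of a finite group G, each irreducible appears with multiplicity equal to its dimension. Check: dim(rho_reg) = sum d_i^2 = 1 + 1 + 1 + 1 + 1 + 1 + 1 + 1 + 1 + 1 + 1 + 1 + 1 + 1 + 1 + 9 + 9 + 9 + 9 + 9 = 60 = |G|.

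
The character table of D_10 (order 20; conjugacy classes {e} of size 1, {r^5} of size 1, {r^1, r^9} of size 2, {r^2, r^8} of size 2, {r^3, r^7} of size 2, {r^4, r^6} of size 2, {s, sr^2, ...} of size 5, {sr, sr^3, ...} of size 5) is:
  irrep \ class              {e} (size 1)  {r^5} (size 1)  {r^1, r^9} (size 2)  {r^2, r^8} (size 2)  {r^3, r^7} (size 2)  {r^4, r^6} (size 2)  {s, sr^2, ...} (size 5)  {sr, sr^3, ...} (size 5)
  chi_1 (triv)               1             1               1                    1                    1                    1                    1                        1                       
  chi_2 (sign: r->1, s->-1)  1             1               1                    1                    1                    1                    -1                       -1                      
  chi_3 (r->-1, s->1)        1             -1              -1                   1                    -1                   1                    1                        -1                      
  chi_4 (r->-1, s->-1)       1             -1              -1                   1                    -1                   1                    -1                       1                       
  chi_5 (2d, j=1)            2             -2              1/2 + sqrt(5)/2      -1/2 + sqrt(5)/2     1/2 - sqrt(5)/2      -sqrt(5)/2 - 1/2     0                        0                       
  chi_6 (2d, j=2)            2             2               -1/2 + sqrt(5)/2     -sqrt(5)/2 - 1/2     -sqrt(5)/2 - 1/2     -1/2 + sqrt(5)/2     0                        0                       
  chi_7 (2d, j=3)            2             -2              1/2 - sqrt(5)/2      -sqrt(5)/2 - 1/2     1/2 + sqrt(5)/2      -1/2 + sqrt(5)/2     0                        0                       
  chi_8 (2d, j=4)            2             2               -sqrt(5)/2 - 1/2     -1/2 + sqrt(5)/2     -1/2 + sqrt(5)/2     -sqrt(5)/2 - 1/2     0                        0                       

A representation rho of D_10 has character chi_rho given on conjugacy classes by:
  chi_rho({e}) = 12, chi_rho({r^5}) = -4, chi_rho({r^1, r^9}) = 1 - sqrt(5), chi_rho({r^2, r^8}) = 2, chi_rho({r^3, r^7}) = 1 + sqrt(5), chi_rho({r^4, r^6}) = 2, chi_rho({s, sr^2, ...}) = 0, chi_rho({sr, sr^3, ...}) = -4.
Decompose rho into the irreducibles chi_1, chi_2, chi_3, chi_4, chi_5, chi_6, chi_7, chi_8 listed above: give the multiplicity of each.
Multiplicities: chi_1: 0, chi_2: 2, chi_3: 2, chi_4: 0, chi_5: 1, chi_6: 0, chi_7: 2, chi_8: 1.

Solution. Use <chi_rho, chi> = (1/|G|) sum_C |C| * chi_rho(C) * conj(chi(C)) with |G| = 20 for each irreducible chi in the table:
  <chi_rho, chi_1> = (1/20)[1*(12)*conj(1) + 1*(-4)*conj(1) + 2*(1 - sqrt(5))*conj(1) + 2*(2)*conj(1) + 2*(1 + sqrt(5))*conj(1) + 2*(2)*conj(1) + 5*(0)*conj(1) + 5*(-4)*conj(1)]
      = (1/20)[(12) + (-4) + (2 - 2*sqrt(5)) + (4) + (2 + 2*sqrt(5)) + (4) + (0) + (-20)] = 0/20 = 0
  <chi_rho, chi_2> = (1/20)[1*(12)*conj(1) + 1*(-4)*conj(1) + 2*(1 - sqrt(5))*conj(1) + 2*(2)*conj(1) + 2*(1 + sqrt(5))*conj(1) + 2*(2)*conj(1) + 5*(0)*conj(-1) + 5*(-4)*conj(-1)]
      = (1/20)[(12) + (-4) + (2 - 2*sqrt(5)) + (4) + (2 + 2*sqrt(5)) + (4) + (0) + (20)] = 40/20 = 2
  <chi_rho, chi_3> = (1/20)[1*(12)*conj(1) + 1*(-4)*conj(-1) + 2*(1 - sqrt(5))*conj(-1) + 2*(2)*conj(1) + 2*(1 + sqrt(5))*conj(-1) + 2*(2)*conj(1) + 5*(0)*conj(1) + 5*(-4)*conj(-1)]
      = (1/20)[(12) + (4) + (-2 + 2*sqrt(5)) + (4) + (-2*sqrt(5) - 2) + (4) + (0) + (20)] = 40/20 = 2
  <chi_rho, chi_4> = (1/20)[1*(12)*conj(1) + 1*(-4)*conj(-1) + 2*(1 - sqrt(5))*conj(-1) + 2*(2)*conj(1) + 2*(1 + sqrt(5))*conj(-1) + 2*(2)*conj(1) + 5*(0)*conj(-1) + 5*(-4)*conj(1)]
      = (1/20)[(12) + (4) + (-2 + 2*sqrt(5)) + (4) + (-2*sqrt(5) - 2) + (4) + (0) + (-20)] = 0/20 = 0
  <chi_rho, chi_5> = (1/20)[1*(12)*conj(2) + 1*(-4)*conj(-2) + 2*(1 - sqrt(5))*conj(1/2 + sqrt(5)/2) + 2*(2)*conj(-1/2 + sqrt(5)/2) + 2*(1 + sqrt(5))*conj(1/2 - sqrt(5)/2) + 2*(2)*conj(-sqrt(5)/2 - 1/2) + 5*(0)*conj(0) + 5*(-4)*conj(0)]
      = (1/20)[(24) + (8) + (-4) + (-2 + 2*sqrt(5)) + (-4) + (-2*sqrt(5) - 2) + (0) + (0)] = 20/20 = 1
  <chi_rho, chi_6> = (1/20)[1*(12)*conj(2) + 1*(-4)*conj(2) + 2*(1 - sqrt(5))*conj(-1/2 + sqrt(5)/2) + 2*(2)*conj(-sqrt(5)/2 - 1/2) + 2*(1 + sqrt(5))*conj(-sqrt(5)/2 - 1/2) + 2*(2)*conj(-1/2 + sqrt(5)/2) + 5*(0)*conj(0) + 5*(-4)*conj(0)]
      = (1/20)[(24) + (-8) + (-6 + 2*sqrt(5)) + (-2*sqrt(5) - 2) + (-6 - 2*sqrt(5)) + (-2 + 2*sqrt(5)) + (0) + (0)] = 0/20 = 0
  <chi_rho, chi_7> = (1/20)[1*(12)*conj(2) + 1*(-4)*conj(-2) + 2*(1 - sqrt(5))*conj(1/2 - sqrt(5)/2) + 2*(2)*conj(-sqrt(5)/2 - 1/2) + 2*(1 + sqrt(5))*conj(1/2 + sqrt(5)/2) + 2*(2)*conj(-1/2 + sqrt(5)/2) + 5*(0)*conj(0) + 5*(-4)*conj(0)]
      = (1/20)[(24) + (8) + (6 - 2*sqrt(5)) + (-2*sqrt(5) - 2) + (2*sqrt(5) + 6) + (-2 + 2*sqrt(5)) + (0) + (0)] = 40/20 = 2
  <chi_rho, chi_8> = (1/20)[1*(12)*conj(2) + 1*(-4)*conj(2) + 2*(1 - sqrt(5))*conj(-sqrt(5)/2 - 1/2) + 2*(2)*conj(-1/2 + sqrt(5)/2) + 2*(1 + sqrt(5))*conj(-1/2 + sqrt(5)/2) + 2*(2)*conj(-sqrt(5)/2 - 1/2) + 5*(0)*conj(0) + 5*(-4)*conj(0)]
      = (1/20)[(24) + (-8) + (4) + (-2 + 2*sqrt(5)) + (4) + (-2*sqrt(5) - 2) + (0) + (0)] = 20/20 = 1
Dimension check: dim(rho) = sum (mult * dim) = 0*1 + 2*1 + 2*1 + 0*1 + 1*2 + 0*2 + 2*2 + 1*2 = 12 = chi_rho(e) = 12.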